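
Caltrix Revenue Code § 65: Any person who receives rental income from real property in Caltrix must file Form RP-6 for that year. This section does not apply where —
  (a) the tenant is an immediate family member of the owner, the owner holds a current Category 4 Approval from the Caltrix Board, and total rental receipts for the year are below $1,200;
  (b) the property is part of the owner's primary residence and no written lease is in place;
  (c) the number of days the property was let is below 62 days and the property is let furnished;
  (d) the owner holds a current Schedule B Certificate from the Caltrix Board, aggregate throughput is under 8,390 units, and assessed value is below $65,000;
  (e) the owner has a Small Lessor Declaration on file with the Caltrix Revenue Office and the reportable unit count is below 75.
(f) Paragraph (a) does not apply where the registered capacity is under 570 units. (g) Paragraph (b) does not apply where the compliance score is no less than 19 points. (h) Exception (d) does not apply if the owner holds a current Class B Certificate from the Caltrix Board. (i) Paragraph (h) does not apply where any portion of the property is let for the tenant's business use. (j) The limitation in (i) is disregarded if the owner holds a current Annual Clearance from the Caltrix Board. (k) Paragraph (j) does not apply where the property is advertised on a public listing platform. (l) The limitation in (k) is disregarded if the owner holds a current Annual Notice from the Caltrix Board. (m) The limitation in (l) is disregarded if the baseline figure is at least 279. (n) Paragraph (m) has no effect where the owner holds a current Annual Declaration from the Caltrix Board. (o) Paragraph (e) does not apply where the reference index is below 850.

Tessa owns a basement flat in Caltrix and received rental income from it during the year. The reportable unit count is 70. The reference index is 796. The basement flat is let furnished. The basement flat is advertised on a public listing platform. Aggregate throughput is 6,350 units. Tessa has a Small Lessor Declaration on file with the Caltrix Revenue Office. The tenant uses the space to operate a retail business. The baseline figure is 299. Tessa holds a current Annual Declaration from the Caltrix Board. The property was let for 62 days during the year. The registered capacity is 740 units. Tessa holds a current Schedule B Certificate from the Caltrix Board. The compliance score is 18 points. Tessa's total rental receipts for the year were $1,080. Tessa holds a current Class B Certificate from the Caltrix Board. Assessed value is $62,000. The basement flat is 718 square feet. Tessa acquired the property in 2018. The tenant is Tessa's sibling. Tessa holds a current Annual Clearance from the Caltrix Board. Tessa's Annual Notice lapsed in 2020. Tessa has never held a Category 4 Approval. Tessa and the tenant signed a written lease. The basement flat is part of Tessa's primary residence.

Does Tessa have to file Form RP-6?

No — exception (d) applies; Tessa is not required to file Form RP-6.

Exception (a) fails — the Category 4 Approval is not current.
Exception (b) does not apply: a written lease is in place.
Exception (c) requires that the number of days the property was let is below 62 days; but the number of days the property was let is 62 days, not below 62 days, so (c) is unavailable.
All of (d)'s requirements are met (a current Schedule B Certificate is held; aggregate throughput is 6,350 units, under the 8,390 units limit; assessed value is $62,000, below the $65,000 limit). As to paragraphs (h)–(n): (h) would limit (d) — a current Class B Certificate is held — but (i) sets (h) aside: (i) applies — the space is let for business use. (j) operates (a current Annual Clearance is held), but is itself disapplied by (k): (k) operates against (j): the property is publicly advertised. (l) does not operate here (there is no Annual Notice in force), so (k) stands. (d) remains available.
Exception (e) is satisfied on its face — a Small Lessor Declaration is on file; the reportable unit count is 70, below the 75 limit. However, paragraph (o) must be considered: (o) applies — the reference index is 796, below the 850 limit. So (e) is unavailable.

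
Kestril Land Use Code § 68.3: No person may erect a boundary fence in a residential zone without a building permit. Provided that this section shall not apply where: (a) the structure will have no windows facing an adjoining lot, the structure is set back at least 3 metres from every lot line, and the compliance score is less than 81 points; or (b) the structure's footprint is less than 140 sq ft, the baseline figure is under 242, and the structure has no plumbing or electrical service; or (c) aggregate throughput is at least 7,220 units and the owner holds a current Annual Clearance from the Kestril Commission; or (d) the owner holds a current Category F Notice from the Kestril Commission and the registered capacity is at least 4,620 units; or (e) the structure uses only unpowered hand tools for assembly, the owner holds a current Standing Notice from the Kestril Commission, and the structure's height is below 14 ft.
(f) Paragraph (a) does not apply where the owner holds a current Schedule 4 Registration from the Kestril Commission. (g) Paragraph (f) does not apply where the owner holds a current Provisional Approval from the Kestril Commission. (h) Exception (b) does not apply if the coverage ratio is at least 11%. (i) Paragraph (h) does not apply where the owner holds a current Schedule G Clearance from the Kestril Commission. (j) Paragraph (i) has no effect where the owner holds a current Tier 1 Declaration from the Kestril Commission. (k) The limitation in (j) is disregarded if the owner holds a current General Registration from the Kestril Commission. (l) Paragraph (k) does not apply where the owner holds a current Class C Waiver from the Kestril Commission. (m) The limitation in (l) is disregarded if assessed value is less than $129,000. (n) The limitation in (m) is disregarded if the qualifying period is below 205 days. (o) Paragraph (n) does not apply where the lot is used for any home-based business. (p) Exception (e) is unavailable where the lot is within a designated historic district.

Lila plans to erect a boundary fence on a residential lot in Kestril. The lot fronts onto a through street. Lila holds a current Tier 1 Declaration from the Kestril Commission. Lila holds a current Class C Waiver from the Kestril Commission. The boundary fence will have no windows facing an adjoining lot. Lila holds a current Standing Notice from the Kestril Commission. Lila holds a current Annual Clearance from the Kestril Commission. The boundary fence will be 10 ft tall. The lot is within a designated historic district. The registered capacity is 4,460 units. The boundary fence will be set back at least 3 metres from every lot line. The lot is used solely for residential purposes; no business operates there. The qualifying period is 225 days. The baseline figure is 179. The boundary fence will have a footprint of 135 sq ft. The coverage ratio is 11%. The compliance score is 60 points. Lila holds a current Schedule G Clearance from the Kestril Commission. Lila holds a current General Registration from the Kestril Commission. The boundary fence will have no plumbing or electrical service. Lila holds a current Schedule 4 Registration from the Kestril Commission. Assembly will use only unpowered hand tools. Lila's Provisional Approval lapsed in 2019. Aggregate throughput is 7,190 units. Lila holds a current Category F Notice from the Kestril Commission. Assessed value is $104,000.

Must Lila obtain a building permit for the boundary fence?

No — exception (b) applies; Lila does not need a building permit.

Exception (a)'s conditions are all satisfied: no windows face an adjoining lot; the setback is at least 3 m on every side; the compliance score is 60 points, less than the 81 points limit. But applying paragraphs (f)–(g): (f) operates against (a): a current Schedule 4 Registration is held. (g), which would lift (f), does not operate here — there is no Provisional Approval in force. Exception (a) does not apply.
Exception (b): the structure's footprint is 135 sq ft, less than the 140 sq ft limit; the baseline figure is 179, under the 242 limit; there is no plumbing or electrical service — every condition holds. Considering the limiting provisions: (h) is triggered (the coverage ratio is 11%, meeting the 11% threshold), but is displaced by (i): (i) operates against (h): a current Schedule G Clearance is held. (j) would limit (i) — a current Tier 1 Declaration is held — but (k) sets (j) aside: (k) is triggered — a current General Registration is held. (l) would limit (k) — a current Class C Waiver is held — but (m) sets (l) aside: (m) operates — assessed value is $104,000, less than the $129,000 limit. (n) does not operate here (the qualifying period is 225 days, not below 205 days), so (m) stands. Exception (b) stands.
Exception (c) requires that aggregate throughput is at least 7,220 units; but aggregate throughput is 7,190 units, short of 7,220 units, so (c) is unavailable.
Exception (d) fails — the registered capacity is 4,460 units, short of 4,620 units.
Exception (e)'s conditions are all satisfied: assembly uses only hand tools; a current Standing Notice is held; the structure's height is 10 ft, below the 14 ft limit. But applying paragraph (p): (p) operates against (e): the lot is in a historic district. Exception (e) does not apply.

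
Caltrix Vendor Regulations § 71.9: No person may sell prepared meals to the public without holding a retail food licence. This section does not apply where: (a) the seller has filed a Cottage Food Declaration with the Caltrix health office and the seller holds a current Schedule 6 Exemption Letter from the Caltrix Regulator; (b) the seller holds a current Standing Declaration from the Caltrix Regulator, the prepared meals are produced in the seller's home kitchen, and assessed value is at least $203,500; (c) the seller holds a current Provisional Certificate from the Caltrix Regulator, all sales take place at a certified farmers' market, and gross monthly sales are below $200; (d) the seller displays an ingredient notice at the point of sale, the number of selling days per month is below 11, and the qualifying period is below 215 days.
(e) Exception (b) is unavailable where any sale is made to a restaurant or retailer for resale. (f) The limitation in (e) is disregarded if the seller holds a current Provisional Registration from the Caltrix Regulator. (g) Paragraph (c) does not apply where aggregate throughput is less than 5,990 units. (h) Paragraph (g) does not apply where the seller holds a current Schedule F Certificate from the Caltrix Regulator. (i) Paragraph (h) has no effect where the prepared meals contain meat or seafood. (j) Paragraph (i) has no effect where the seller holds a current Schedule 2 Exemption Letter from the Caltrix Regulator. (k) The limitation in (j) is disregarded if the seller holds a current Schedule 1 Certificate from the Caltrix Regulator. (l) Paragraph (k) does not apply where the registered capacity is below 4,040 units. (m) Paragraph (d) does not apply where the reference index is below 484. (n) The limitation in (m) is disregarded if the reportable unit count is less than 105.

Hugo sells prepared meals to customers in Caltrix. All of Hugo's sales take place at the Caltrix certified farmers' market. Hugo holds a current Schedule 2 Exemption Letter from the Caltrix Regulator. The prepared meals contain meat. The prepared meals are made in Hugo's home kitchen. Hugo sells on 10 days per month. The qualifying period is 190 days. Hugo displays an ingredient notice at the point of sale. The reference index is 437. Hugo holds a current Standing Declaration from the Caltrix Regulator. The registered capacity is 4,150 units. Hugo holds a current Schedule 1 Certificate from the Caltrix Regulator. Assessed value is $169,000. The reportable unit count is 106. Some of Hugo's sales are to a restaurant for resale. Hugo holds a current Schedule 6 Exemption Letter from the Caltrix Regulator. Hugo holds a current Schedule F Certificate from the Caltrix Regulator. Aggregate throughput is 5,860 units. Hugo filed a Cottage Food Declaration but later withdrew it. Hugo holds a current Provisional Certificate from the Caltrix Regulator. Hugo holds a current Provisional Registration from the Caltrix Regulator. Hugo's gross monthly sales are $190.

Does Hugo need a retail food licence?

Yes — Hugo must hold a retail food licence.

Exception (a) does not apply: the Cottage Food Declaration was withdrawn.
Exception (b) requires that assessed value is at least $203,500; but assessed value is $169,000, short of $203,500, so (b) is unavailable.
Exception (c)'s conditions are all satisfied: a current Provisional Certificate is held; all sales are at a certified farmers' market; gross monthly sales are $190, below the $200 limit. But applying paragraphs (g)–(l): (g) operates — aggregate throughput is 5,860 units, less than the 5,990 units limit. (h) would limit (g) — a current Schedule F Certificate is held — but (i) sets (h) aside: (i) operates against (h): the prepared meals contain meat. (j) is engaged (a current Schedule 2 Exemption Letter is held), but is set aside by (k): (k) operates against (j): a current Schedule 1 Certificate is held. (l) is not triggered (the registered capacity is 4,150 units, not below 4,040 units), so (k) stands. So (c) is unavailable.
All of (d)'s requirements are met (an ingredient notice is displayed; the number of selling days per month is 10, below the 11 limit; the qualifying period is 190 days, below the 215 days limit). Turning to paragraphs (m)–(n): (m) operates against (d): the reference index is 437, below the 484 limit. (n), which would lift (m), does not operate here — the reportable unit count is 106, not less than 105. So (d) is unavailable.
No exception applies. The general rule governs.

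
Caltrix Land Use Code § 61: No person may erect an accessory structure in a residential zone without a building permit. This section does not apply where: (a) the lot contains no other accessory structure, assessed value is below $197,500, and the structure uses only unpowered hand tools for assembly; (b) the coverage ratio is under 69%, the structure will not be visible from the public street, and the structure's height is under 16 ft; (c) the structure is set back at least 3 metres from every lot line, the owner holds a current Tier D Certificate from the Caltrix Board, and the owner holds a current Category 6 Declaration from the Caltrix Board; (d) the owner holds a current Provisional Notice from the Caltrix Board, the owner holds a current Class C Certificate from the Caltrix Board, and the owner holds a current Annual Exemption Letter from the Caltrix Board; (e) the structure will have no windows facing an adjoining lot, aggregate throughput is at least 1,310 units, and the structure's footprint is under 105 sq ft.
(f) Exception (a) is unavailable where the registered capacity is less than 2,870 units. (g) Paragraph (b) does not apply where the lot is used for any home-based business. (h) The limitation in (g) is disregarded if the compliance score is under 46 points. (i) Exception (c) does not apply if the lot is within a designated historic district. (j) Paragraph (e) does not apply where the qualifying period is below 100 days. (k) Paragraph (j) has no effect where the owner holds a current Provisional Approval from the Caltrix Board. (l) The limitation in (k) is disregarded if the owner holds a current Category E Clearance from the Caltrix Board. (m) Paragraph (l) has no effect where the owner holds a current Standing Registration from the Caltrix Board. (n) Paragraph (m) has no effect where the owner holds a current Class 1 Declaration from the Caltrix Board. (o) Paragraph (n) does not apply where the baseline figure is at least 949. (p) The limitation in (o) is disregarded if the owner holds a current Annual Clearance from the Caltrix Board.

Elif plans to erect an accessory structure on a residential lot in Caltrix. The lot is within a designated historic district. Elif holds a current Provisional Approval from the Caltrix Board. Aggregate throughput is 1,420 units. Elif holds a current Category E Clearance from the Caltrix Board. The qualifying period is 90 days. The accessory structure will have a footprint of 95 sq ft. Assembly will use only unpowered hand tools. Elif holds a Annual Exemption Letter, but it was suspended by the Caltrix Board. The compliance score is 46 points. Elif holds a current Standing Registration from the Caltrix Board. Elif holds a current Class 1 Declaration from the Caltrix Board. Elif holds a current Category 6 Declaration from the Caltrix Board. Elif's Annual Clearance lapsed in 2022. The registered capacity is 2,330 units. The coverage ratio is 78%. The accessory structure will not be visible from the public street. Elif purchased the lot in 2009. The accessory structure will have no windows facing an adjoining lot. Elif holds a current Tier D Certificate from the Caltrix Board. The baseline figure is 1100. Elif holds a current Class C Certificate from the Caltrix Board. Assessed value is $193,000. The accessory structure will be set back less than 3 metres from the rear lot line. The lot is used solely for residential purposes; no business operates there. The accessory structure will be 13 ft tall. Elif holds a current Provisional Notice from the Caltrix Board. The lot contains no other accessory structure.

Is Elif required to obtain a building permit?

No — exception (e) applies; Elif does not need a building permit.

Exception (a)'s conditions are all satisfied: the lot has no other accessory structure; assessed value is $193,000, below the $197,500 limit; assembly uses only hand tools. But: (f) is triggered — the registered capacity is 2,330 units, less than the 2,870 units limit. Exception (a) does not apply.
Exception (b) fails — the coverage ratio is 78%, not under 69%.
Exception (c) does not apply: the rear setback is under 3 m.
Exception (d) requires that the owner holds a current Annual Exemption Letter from the Caltrix Board; but no current Annual Exemption Letter is held, so (d) is unavailable.
Exception (e): no windows face an adjoining lot; aggregate throughput is 1,420 units, meeting the 1,310 units threshold; the structure's footprint is 95 sq ft, under the 105 sq ft limit — every condition holds. Applying paragraphs (j)–(p): (j) would limit (e) — the qualifying period is 90 days, below the 100 days limit — but (k) sets (j) aside: (k) is engaged — a current Provisional Approval is held. (l) applies (a current Category E Clearance is held), but is set aside by (m): (m) operates against (l): a current Standing Registration is held. (n) would limit (m) — a current Class 1 Declaration is held — but (o) sets (n) aside: (o) operates — the baseline figure is 1,100, meeting the 949 threshold. (p) is not triggered (there is no Annual Clearance in force), so (o) stands. (e) remains available.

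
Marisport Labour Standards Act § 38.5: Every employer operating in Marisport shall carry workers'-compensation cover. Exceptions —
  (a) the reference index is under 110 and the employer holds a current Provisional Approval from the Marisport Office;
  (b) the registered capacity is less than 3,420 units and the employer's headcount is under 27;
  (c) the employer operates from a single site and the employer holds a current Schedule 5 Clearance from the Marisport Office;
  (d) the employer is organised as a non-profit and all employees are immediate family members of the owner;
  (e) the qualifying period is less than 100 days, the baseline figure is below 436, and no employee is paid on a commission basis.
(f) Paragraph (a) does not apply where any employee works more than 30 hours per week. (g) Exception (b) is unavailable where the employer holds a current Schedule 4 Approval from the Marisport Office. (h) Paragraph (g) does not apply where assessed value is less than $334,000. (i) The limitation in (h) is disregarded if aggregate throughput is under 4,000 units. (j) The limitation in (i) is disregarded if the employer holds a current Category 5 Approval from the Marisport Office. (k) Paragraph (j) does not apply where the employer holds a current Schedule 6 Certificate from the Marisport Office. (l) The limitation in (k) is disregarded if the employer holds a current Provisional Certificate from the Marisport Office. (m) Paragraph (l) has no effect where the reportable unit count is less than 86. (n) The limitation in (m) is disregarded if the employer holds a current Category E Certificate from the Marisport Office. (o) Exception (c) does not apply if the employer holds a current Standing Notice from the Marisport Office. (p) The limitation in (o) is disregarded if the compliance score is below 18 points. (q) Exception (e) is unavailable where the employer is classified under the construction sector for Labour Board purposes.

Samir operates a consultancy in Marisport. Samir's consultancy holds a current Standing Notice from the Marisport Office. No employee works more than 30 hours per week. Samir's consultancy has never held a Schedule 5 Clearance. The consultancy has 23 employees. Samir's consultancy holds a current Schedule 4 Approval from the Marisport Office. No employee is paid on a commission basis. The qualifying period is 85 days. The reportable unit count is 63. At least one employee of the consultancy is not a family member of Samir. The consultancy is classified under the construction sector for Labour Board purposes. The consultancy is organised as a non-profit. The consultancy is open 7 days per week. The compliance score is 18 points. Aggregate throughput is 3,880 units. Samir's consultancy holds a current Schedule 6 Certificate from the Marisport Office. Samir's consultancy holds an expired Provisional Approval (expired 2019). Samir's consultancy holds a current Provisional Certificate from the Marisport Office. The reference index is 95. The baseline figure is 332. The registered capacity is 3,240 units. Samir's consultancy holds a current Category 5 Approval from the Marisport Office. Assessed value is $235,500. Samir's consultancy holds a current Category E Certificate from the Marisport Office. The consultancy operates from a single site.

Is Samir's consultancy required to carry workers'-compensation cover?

No — exception (b) applies; Samir's consultancy is not required to carry workers'-compensation cover.

Exception (a) requires that the employer holds a current Provisional Approval from the Marisport Office; but the Provisional Approval is not current, so (a) is unavailable.
All of (b)'s requirements are met (the registered capacity is 3,240 units, less than the 3,420 units limit; the employer's headcount is 23, under the 27 limit). Under paragraphs (g)–(n): (g) would limit (b) — a current Schedule 4 Approval is held — but (h) sets (g) aside: (h) operates — assessed value is $235,500, less than the $334,000 limit. (i) would limit (h) — aggregate throughput is 3,880 units, under the 4,000 units limit — but (j) sets (i) aside: (j) operates against (i): a current Category 5 Approval is held. (k) would limit (j) — a current Schedule 6 Certificate is held — but (l) sets (k) aside: (l) operates against (k): a current Provisional Certificate is held. (m) would limit (l) — the reportable unit count is 63, less than the 86 limit — but (n) sets (m) aside: (n) applies — a current Category E Certificate is held. So (b) applies.
Exception (c) fails — there is no Schedule 5 Clearance in force.
Exception (d) fails — at least one employee is not a family member.
Exception (e)'s conditions are all satisfied: the qualifying period is 85 days, less than the 100 days limit; the baseline figure is 332, below the 436 limit; no employee is paid on commission. However, paragraph (q) must be considered: (q) operates against (e): the consultancy is classified under the construction sector. So (e) is unavailable.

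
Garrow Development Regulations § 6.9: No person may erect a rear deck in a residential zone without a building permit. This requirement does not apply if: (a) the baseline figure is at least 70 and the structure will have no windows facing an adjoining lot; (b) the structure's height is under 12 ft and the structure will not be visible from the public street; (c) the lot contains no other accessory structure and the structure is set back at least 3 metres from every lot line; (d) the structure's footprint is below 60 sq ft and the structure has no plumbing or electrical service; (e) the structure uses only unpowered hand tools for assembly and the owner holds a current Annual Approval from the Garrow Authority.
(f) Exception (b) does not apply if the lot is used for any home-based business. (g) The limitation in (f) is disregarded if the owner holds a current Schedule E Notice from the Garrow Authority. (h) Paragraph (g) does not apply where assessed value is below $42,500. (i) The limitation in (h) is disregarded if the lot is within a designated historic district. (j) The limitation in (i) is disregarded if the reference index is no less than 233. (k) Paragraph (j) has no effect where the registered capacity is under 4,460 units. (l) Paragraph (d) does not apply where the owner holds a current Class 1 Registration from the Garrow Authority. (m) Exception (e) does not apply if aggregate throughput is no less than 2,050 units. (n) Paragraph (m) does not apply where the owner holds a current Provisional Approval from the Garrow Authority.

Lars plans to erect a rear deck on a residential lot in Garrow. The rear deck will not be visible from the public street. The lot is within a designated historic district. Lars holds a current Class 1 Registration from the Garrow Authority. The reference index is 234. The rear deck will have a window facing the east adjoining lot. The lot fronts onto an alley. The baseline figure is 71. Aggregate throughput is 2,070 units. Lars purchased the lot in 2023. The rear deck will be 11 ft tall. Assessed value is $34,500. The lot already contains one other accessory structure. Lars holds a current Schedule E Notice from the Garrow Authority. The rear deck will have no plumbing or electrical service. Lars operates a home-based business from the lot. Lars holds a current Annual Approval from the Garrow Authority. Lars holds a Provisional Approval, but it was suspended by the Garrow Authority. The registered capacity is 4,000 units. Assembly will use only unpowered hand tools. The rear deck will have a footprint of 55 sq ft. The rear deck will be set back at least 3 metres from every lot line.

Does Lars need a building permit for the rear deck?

Exception (a) requires that the structure will have no windows facing an adjoining lot; but a window faces an adjoining lot, so (a) is unavailable.
Exception (b) is satisfied on its face — the structure's height is 11 ft, under the 12 ft limit; the structure will not be visible from the street. Considering the limiting provisions: (f) applies (a home-based business operates on the lot), but is set aside by (g): (g) is engaged — a current Schedule E Notice is held. (h) is engaged (assessed value is $34,500, below the $42,500 limit), but yields to (i): (i) operates — the lot is in a historic district. (j) applies (the reference index is 234, meeting the 233 threshold), but yields to (k): (k) operates against (j): the registered capacity is 4,000 units, under the 4,460 units limit. So (b) applies.
Exception (c) requires that the lot contains no other accessory structure; but the lot already has another accessory structure, so (c) is unavailable.
Exception (d)'s conditions are all satisfied: the structure's footprint is 55 sq ft, below the 60 sq ft limit; there is no plumbing or electrical service. Turning to paragraph (l): (l) operates against (d): a current Class 1 Registration is held. So (d) is unavailable.
Exception (e) is satisfied on its face — assembly uses only hand tools; a current Annual Approval is held. However, paragraphs (m)–(n) must be considered: (m) operates against (e): aggregate throughput is 2,070 units, meeting the 2,050 units threshold. (n) is inapplicable (no current Provisional Approval is held), so (m) stands. So (e) is unavailable.

No — exception (b) applies; Lars does not need a building permit.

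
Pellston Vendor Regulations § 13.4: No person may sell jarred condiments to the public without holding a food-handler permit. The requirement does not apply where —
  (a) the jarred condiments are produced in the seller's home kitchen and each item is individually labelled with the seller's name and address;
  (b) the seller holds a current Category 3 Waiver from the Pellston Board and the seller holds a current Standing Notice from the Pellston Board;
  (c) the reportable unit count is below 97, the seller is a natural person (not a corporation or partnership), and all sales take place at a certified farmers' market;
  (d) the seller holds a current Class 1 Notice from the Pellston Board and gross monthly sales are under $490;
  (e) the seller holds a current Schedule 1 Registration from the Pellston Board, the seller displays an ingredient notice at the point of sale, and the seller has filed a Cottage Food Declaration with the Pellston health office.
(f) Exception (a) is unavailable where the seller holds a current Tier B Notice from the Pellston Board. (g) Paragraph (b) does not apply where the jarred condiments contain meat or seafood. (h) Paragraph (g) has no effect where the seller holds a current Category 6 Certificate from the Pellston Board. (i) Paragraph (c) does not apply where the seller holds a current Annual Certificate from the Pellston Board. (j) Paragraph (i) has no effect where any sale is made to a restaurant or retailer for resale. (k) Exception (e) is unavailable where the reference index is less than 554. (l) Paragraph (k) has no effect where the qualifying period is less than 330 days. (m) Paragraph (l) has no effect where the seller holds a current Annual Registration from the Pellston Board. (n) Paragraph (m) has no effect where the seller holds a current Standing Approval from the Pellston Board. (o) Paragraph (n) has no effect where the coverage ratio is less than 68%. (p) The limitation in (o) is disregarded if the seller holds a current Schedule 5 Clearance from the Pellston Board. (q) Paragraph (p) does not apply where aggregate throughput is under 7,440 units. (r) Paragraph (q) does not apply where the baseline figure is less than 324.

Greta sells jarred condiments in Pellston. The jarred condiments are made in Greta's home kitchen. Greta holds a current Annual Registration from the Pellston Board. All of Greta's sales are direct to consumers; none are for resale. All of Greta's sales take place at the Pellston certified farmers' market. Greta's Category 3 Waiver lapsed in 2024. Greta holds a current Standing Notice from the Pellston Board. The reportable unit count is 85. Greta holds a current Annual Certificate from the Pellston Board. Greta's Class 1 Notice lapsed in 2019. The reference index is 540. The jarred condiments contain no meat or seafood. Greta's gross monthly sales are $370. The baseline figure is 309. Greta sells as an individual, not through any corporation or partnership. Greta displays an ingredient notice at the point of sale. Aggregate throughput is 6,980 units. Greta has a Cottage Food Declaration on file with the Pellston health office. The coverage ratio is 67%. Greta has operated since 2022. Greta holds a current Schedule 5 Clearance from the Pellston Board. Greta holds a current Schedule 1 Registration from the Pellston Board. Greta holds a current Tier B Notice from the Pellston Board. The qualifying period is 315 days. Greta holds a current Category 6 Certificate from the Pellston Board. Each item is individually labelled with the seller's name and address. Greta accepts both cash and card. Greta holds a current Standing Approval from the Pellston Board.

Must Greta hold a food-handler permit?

No — exception (e) applies; Greta is not required to hold a food-handler permit.

Exception (a): the jarred condiments are home-kitchen produced; items are individually labelled — every condition holds. Turning to paragraph (f): (f) operates against (a): a current Tier B Notice is held. So (a) is unavailable.
Exception (b) requires that the seller holds a current Category 3 Waiver from the Pellston Board; but no current Category 3 Waiver is held, so (b) is unavailable.
Exception (c): the reportable unit count is 85, below the 97 limit; the seller is a natural person; all sales are at a certified farmers' market — every condition holds. Turning to paragraphs (i)–(j): (i) operates against (c): a current Annual Certificate is held. (j), which would lift (i), does not operate here — no sales are for resale. (c) is therefore removed.
Exception (d) does not apply: there is no Class 1 Notice in force.
Exception (e)'s conditions are all satisfied: a current Schedule 1 Registration is held; an ingredient notice is displayed; a Cottage Food Declaration is on file. Considering the limiting provisions: (k) would limit (e) — the reference index is 540, less than the 554 limit — but (l) sets (k) aside: (l) applies — the qualifying period is 315 days, less than the 330 days limit. (m) would limit (l) — a current Annual Registration is held — but (n) sets (m) aside: (n) operates against (m): a current Standing Approval is held. (o) would limit (n) — the coverage ratio is 67%, less than the 68% limit — but (p) sets (o) aside: (p) is engaged — a current Schedule 5 Clearance is held. (q) is engaged (aggregate throughput is 6,980 units, under the 7,440 units limit), but is displaced by (r): (r) operates against (q): the baseline figure is 309, less than the 324 limit. So (e) applies.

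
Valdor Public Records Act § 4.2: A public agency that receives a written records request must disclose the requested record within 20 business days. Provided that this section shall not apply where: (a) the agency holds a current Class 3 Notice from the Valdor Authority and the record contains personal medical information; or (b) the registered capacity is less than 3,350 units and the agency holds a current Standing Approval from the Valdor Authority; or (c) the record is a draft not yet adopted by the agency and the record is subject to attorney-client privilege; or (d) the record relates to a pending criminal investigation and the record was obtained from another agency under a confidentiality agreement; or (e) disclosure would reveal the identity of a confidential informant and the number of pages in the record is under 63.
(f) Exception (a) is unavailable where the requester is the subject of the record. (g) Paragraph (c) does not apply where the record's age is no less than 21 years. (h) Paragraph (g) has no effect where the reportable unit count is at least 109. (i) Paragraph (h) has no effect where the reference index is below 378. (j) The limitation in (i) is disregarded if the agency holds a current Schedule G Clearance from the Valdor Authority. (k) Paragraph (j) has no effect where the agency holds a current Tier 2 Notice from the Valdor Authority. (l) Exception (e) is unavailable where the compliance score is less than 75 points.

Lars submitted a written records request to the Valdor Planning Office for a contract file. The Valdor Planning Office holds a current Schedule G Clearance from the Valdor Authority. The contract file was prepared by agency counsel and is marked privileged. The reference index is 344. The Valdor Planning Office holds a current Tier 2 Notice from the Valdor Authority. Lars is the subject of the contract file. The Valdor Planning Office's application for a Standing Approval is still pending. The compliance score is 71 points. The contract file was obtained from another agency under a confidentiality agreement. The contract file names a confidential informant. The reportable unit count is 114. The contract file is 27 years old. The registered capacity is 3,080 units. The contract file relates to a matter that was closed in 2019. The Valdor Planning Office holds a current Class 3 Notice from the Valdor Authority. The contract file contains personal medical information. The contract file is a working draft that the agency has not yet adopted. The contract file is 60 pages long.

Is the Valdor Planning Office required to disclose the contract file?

Exception (a): a current Class 3 Notice is held; the contract file contains personal medical information — every condition holds. Turning to paragraph (f): (f) is engaged — Lars is the subject of the contract file. So (a) is unavailable.
Exception (b) does not apply: the Standing Approval is not current.
Exception (c)'s conditions are all satisfied: the contract file is an unadopted draft; the contract file is privileged. However, paragraphs (g)–(k) must be considered: (g) is triggered — the record's age is 27 years, meeting the 21 years threshold. (h) operates (the reportable unit count is 114, meeting the 109 threshold), but is set aside by (i): (i) is triggered — the reference index is 344, below the 378 limit. (j) would limit (i) — a current Schedule G Clearance is held — but (k) sets (j) aside: (k) operates against (j): a current Tier 2 Notice is held. Exception (c) does not apply.
Exception (d) fails — the contract file relates to a closed matter.
Exception (e) is satisfied on its face — the contract file names a confidential informant; the number of pages in the record is 60, under the 63 limit. But: (l) applies — the compliance score is 71 points, less than the 75 points limit. So (e) is unavailable.
None of the exceptions is available; § 4.2 applies in full.

Yes — the Valdor Planning Office must disclose the contract file.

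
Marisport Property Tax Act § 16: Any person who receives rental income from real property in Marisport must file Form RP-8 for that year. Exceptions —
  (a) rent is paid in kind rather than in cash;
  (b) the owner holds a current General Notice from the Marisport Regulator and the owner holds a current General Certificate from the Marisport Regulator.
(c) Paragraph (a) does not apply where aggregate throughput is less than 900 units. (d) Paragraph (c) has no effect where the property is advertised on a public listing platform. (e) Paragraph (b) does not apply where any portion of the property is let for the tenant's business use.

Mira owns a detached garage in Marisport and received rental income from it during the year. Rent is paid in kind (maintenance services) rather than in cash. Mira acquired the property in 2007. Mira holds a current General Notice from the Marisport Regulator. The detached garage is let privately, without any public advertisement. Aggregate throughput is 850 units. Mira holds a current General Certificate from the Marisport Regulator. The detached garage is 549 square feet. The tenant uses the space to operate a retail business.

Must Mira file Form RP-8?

All of (a)'s requirements are met (rent is paid in kind). However, paragraphs (c)–(d) must be considered: (c) is engaged — aggregate throughput is 850 units, less than the 900 units limit. (d), which would lift (c), is not triggered — the property is let privately without advertisement. Exception (a) does not apply.
Exception (b) is satisfied on its face — a current General Notice is held; a current General Certificate is held. But applying paragraph (e): (e) operates against (b): the space is let for business use. So (b) is unavailable.
No exception displaces § 16.

Yes — Mira must file Form RP-8.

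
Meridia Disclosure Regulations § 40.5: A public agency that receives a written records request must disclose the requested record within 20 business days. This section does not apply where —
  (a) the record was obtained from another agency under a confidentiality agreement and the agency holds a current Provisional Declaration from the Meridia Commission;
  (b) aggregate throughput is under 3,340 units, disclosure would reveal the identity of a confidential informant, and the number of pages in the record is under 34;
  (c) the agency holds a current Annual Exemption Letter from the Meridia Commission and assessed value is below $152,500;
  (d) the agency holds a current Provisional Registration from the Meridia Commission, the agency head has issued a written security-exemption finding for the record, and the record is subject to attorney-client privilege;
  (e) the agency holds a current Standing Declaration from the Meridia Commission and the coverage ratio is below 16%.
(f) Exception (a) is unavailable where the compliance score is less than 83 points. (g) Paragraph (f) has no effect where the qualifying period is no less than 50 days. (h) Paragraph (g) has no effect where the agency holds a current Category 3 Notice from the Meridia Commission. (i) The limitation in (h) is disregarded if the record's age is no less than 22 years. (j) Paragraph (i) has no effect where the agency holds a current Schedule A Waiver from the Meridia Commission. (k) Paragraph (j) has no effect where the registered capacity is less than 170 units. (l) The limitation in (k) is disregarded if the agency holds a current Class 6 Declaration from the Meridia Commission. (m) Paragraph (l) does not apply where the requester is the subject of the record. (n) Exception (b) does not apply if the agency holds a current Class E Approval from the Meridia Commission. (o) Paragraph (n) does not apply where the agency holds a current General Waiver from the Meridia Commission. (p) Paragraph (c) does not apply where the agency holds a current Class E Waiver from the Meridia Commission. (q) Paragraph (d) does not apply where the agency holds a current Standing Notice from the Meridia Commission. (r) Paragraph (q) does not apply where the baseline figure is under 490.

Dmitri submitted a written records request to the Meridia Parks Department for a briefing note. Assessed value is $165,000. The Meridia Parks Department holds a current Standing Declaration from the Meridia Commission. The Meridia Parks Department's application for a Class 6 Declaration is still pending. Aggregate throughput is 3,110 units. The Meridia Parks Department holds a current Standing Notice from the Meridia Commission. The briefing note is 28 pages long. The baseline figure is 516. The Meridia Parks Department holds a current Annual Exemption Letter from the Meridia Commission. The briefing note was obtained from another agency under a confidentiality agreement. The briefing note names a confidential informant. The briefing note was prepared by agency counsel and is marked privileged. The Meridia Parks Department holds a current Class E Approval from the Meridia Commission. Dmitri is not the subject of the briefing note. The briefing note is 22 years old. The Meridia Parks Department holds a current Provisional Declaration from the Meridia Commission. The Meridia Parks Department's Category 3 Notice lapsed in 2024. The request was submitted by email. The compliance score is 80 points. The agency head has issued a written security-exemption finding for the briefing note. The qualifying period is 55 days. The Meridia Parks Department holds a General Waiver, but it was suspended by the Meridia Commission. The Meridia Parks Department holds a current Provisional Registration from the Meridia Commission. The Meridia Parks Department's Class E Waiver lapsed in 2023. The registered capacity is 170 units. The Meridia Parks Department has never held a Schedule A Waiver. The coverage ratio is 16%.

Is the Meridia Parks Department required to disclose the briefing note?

Exception (a)'s conditions are all satisfied: the briefing note was obtained under a confidentiality agreement; a current Provisional Declaration is held. Considering the limiting provisions: (f) operates (the compliance score is 80 points, less than the 83 points limit), but is set aside by (g): (g) operates against (f): the qualifying period is 55 days, meeting the 50 days threshold. (h) is not engaged (the Category 3 Notice is not current), so (g) stands. Exception (a) stands.
Exception (b): aggregate throughput is 3,110 units, under the 3,340 units limit; the briefing note names a confidential informant; the number of pages in the record is 28, under the 34 limit — every condition holds. But applying paragraphs (n)–(o): (n) operates against (b): a current Class E Approval is held. (o), which would lift (n), does not operate here — there is no General Waiver in force. Exception (b) does not apply.
Exception (c) fails — assessed value is $165,000, not below $152,500.
Exception (d) is satisfied on its face — a current Provisional Registration is held; a written security-exemption finding has been issued; the briefing note is privileged. Turning to paragraphs (q)–(r): (q) is triggered — a current Standing Notice is held. (r), which would lift (q), is inapplicable — the baseline figure is 516, not under 490. Exception (d) does not apply.
Exception (e) requires that the coverage ratio is below 16%; but the coverage ratio is 16%, not below 16%, so (e) is unavailable.

No — exception (a) applies; the Meridia Parks Department is not required to disclose the briefing note.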